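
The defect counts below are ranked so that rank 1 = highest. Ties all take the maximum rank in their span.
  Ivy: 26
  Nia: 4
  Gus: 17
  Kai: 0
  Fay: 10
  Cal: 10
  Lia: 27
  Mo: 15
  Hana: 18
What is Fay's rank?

7

Sorted (descending): 27, 26, 18, 17, 15, 10, 10, 4, 0
The 2 values of 10 occupy positions 6–7 → each gets rank 7.
Fay has value 10 → rank 7.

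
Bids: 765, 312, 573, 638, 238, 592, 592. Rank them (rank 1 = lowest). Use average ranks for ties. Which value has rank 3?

Sorted (ascending): 238, 312, 573, 592, 592, 638, 765
The 2 values of 592 occupy positions 4–5 → average rank (4+5)/2 = 4.5.
Rank 3 → value 573.

573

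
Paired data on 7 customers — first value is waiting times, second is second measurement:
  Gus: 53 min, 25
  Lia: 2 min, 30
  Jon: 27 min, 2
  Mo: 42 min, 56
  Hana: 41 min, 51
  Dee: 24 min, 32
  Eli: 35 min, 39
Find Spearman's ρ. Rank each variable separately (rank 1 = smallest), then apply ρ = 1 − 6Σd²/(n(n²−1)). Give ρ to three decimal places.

0.286

Ranks of variable 1: 7, 1, 3, 6, 5, 2, 4
Ranks of variable 2: 2, 3, 1, 7, 6, 4, 5
d = r₁ − r₂: 5, -2, 2, -1, -1, -2, -1
d²: 25, 4, 4, 1, 1, 4, 1; Σd² = 40
ρ = 1 − 6·40/(7·48) = 1 − 240/336 = 0.286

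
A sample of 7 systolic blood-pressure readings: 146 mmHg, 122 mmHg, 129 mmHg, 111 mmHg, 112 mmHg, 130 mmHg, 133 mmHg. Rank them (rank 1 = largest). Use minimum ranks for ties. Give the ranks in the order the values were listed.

1, 5, 4, 7, 6, 3, 2

Sorted (descending): 146, 133, 130, 129, 122, 112, 111
No ties — each value takes its position as its rank.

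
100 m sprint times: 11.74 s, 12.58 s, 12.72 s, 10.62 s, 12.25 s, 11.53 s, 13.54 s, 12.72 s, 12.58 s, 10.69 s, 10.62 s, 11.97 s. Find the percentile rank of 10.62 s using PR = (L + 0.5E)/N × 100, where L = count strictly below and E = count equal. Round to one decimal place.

8.3

N = 12.
Strictly below 10.62: 0. Equal to 10.62: 2.
PR = (0 + 0.5·2)/12 × 100 = 8.3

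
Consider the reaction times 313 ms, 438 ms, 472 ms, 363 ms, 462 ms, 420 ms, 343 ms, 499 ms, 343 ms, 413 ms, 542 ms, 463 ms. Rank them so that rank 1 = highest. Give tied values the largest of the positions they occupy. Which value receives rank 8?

Sorted (descending): 542, 499, 472, 463, 462, 438, 420, 413, 363, 343, 343, 313
The 2 values of 343 occupy positions 10–11 → each gets rank 11.
Rank 8 → value 413.

413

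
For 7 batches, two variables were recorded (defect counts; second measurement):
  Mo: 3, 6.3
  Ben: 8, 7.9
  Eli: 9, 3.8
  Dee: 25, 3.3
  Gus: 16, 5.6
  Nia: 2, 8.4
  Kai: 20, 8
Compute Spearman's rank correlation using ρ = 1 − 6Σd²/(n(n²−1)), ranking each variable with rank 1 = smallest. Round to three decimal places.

Ranks of variable 1: 2, 3, 4, 7, 5, 1, 6
Ranks of variable 2: 4, 5, 2, 1, 3, 7, 6
d = r₁ − r₂: -2, -2, 2, 6, 2, -6, 0
d²: 4, 4, 4, 36, 4, 36, 0; Σd² = 88
ρ = 1 − 6·88/(7·48) = 1 − 528/336 = -0.571

-0.571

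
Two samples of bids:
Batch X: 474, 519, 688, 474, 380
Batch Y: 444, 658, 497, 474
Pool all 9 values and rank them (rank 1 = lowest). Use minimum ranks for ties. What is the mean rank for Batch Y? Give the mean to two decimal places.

4.75

Sorted (ascending): 380, 444, 474, 474, 474, 497, 519, 658, 688
The 3 values of 474 occupy positions 3–5 → each gets rank 3.
Batch Y values → pooled ranks: 444→2, 658→8, 497→6, 474→3
Mean rank = (2 + 8 + 6 + 3) / 4 = 4.75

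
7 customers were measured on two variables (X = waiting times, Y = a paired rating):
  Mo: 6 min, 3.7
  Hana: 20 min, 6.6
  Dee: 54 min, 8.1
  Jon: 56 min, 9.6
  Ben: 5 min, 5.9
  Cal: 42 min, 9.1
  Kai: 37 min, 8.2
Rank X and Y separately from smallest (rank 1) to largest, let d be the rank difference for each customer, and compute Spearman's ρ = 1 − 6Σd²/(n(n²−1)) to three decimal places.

Ranks of variable 1: 2, 3, 6, 7, 1, 5, 4
Ranks of variable 2: 1, 3, 4, 7, 2, 6, 5
d = r₁ − r₂: 1, 0, 2, 0, -1, -1, -1
d²: 1, 0, 4, 0, 1, 1, 1; Σd² = 8
ρ = 1 − 6·8/(7·48) = 1 − 48/336 = 0.857

0.857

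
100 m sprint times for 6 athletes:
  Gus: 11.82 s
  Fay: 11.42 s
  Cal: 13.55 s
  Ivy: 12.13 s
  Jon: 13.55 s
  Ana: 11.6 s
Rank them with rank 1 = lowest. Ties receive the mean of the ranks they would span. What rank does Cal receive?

Sorted (ascending): 11.42, 11.6, 11.82, 12.13, 13.55, 13.55
The 2 values of 13.55 occupy positions 5–6 → average rank (5+6)/2 = 5.5.
Cal has value 13.55 s → rank 5.5.

5.5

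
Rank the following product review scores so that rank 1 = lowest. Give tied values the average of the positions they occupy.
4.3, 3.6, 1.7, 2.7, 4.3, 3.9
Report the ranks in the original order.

5.5, 3, 1, 2, 5.5, 4

Sorted (ascending): 1.7, 2.7, 3.6, 3.9, 4.3, 4.3
The 2 values of 4.3 occupy positions 5–6 → average rank (5+6)/2 = 5.5.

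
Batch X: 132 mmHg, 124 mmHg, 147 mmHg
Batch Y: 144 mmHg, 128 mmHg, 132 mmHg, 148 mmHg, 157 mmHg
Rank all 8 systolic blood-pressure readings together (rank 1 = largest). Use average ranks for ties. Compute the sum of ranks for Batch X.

Sorted (descending): 157, 148, 147, 144, 132, 132, 128, 124
The 2 values of 132 occupy positions 5–6 → average rank (5+6)/2 = 5.5.
Batch X values → pooled ranks: 132→5.5, 124→8, 147→3
Rank sum = 5.5 + 8 + 3 = 16.5

16.5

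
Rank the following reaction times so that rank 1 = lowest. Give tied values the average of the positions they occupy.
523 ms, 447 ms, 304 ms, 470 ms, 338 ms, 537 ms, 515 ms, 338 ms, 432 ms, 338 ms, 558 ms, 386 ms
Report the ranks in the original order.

10, 7, 1, 8, 3, 11, 9, 3, 6, 3, 12, 5

Sorted (ascending): 304, 338, 338, 338, 386, 432, 447, 470, 515, 523, 537, 558
The 3 values of 338 occupy positions 2–4 → average rank 3.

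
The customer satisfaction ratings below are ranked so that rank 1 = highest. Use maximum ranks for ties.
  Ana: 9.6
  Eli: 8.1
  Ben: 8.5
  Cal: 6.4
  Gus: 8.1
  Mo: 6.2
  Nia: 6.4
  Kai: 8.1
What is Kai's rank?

5

Sorted (descending): 9.6, 8.5, 8.1, 8.1, 8.1, 6.4, 6.4, 6.2
The 3 values of 8.1 occupy positions 3–5 → each gets rank 5.
The 2 values of 6.4 occupy positions 6–7 → each gets rank 7.
Kai has value 8.1 → rank 5.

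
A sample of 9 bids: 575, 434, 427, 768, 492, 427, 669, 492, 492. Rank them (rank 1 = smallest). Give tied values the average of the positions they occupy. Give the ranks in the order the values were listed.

Sorted (ascending): 427, 427, 434, 492, 492, 492, 575, 669, 768
The 2 values of 427 occupy positions 1–2 → average rank (1+2)/2 = 1.5.
The 3 values of 492 occupy positions 4–6 → average rank 5.

7, 3, 1.5, 9, 5, 1.5, 8, 5, 5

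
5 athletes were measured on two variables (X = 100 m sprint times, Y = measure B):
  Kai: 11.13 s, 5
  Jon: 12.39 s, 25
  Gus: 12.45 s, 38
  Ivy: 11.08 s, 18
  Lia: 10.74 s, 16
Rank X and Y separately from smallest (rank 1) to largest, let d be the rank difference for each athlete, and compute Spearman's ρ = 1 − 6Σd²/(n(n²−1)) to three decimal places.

Ranks of variable 1: 3, 4, 5, 2, 1
Ranks of variable 2: 1, 4, 5, 3, 2
d = r₁ − r₂: 2, 0, 0, -1, -1
d²: 4, 0, 0, 1, 1; Σd² = 6
ρ = 1 − 6·6/(5·24) = 1 − 36/120 = 0.700

0.700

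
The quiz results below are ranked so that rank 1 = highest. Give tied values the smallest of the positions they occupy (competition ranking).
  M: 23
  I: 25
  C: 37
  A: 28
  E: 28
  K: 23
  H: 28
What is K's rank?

6

Sorted (descending): 37, 28, 28, 28, 25, 23, 23
The 3 values of 28 occupy positions 2–4 → each gets rank 2.
The 2 values of 23 occupy positions 6–7 → each gets rank 6.
K has value 23 → rank 6.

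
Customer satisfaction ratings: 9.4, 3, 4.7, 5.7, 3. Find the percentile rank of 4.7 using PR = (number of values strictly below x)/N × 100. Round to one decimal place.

40.0

N = 5.
Strictly below 4.7: 2. Equal to 4.7: 1.
PR = 2/5 × 100 = 40.0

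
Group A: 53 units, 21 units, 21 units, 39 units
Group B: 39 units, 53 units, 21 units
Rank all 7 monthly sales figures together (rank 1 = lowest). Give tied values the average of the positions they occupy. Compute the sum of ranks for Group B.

13

Sorted (ascending): 21, 21, 21, 39, 39, 53, 53
The 3 values of 21 occupy positions 1–3 → average rank 2.
The 2 values of 39 occupy positions 4–5 → average rank (4+5)/2 = 4.5.
The 2 values of 53 occupy positions 6–7 → average rank (6+7)/2 = 6.5.
Group B values → pooled ranks: 39→4.5, 53→6.5, 21→2
Rank sum = 4.5 + 6.5 + 2 = 13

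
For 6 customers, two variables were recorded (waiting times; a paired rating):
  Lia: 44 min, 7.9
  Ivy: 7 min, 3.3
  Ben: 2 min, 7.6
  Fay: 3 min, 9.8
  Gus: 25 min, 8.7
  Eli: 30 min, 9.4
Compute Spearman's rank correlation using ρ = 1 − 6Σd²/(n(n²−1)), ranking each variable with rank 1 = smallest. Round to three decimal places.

Ranks of variable 1: 6, 3, 1, 2, 4, 5
Ranks of variable 2: 3, 1, 2, 6, 4, 5
d = r₁ − r₂: 3, 2, -1, -4, 0, 0
d²: 9, 4, 1, 16, 0, 0; Σd² = 30
ρ = 1 − 6·30/(6·35) = 1 − 180/210 = 0.143

0.143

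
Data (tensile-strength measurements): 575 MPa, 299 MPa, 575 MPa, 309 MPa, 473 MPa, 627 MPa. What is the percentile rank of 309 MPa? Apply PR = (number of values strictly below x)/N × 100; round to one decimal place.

16.7

N = 6.
Strictly below 309: 1. Equal to 309: 1.
PR = 1/6 × 100 = 16.7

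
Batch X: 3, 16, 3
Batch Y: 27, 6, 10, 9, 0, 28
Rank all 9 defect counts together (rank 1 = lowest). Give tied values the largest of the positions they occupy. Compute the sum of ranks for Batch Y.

Sorted (ascending): 0, 3, 3, 6, 9, 10, 16, 27, 28
The 2 values of 3 occupy positions 2–3 → each gets rank 3.
Batch Y values → pooled ranks: 27→8, 6→4, 10→6, 9→5, 0→1, 28→9
Rank sum = 8 + 4 + 6 + 5 + 1 + 9 = 33

33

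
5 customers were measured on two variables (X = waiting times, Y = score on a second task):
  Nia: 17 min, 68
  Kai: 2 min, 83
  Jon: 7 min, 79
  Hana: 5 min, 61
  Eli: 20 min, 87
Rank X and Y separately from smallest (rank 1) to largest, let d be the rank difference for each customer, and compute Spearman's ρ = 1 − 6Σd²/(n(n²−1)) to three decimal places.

Ranks of variable 1: 4, 1, 3, 2, 5
Ranks of variable 2: 2, 4, 3, 1, 5
d = r₁ − r₂: 2, -3, 0, 1, 0
d²: 4, 9, 0, 1, 0; Σd² = 14
ρ = 1 − 6·14/(5·24) = 1 − 84/120 = 0.300

0.300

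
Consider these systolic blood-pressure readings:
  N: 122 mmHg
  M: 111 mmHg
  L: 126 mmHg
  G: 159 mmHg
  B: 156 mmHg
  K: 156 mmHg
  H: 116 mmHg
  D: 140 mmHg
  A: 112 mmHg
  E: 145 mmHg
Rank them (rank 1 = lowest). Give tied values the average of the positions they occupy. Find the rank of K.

Sorted (ascending): 111, 112, 116, 122, 126, 140, 145, 156, 156, 159
The 2 values of 156 occupy positions 8–9 → average rank (8+9)/2 = 8.5.
K has value 156 mmHg → rank 8.5.

8.5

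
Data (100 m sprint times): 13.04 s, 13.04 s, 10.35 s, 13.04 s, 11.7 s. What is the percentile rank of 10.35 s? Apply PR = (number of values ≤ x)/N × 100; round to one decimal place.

N = 5.
Strictly below 10.35: 0. Equal to 10.35: 1.
PR = 1/5 × 100 = 20.0

20.0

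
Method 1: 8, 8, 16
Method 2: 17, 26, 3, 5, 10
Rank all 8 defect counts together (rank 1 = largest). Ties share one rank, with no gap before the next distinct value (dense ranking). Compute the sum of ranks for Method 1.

Sorted (descending): 26, 17, 16, 10, 8, 8, 5, 3
The 2 values of 8 share dense rank 5.
Remaining distinct values take the next consecutive integers.
Method 1 values → pooled ranks: 8→5, 8→5, 16→3
Rank sum = 5 + 5 + 3 = 13

13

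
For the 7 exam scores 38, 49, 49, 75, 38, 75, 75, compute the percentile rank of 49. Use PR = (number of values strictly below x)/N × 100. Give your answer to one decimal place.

28.6

N = 7.
Strictly below 49: 2. Equal to 49: 2.
PR = 2/7 × 100 = 28.6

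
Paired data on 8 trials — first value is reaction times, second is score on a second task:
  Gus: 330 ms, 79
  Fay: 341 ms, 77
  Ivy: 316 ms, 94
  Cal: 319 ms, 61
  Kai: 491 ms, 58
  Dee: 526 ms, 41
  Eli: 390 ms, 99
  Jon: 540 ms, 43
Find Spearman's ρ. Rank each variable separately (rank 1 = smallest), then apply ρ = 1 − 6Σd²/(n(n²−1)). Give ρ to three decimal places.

Ranks of variable 1: 3, 4, 1, 2, 6, 7, 5, 8
Ranks of variable 2: 6, 5, 7, 4, 3, 1, 8, 2
d = r₁ − r₂: -3, -1, -6, -2, 3, 6, -3, 6
d²: 9, 1, 36, 4, 9, 36, 9, 36; Σd² = 140
ρ = 1 − 6·140/(8·63) = 1 − 840/504 = -0.667

-0.667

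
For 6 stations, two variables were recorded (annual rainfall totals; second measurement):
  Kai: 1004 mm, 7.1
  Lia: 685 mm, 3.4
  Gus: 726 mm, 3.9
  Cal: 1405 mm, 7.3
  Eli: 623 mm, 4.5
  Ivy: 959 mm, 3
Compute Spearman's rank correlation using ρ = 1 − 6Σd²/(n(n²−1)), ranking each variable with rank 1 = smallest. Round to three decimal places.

0.486

Ranks of variable 1: 5, 2, 3, 6, 1, 4
Ranks of variable 2: 5, 2, 3, 6, 4, 1
d = r₁ − r₂: 0, 0, 0, 0, -3, 3
d²: 0, 0, 0, 0, 9, 9; Σd² = 18
ρ = 1 − 6·18/(6·35) = 1 − 108/210 = 0.486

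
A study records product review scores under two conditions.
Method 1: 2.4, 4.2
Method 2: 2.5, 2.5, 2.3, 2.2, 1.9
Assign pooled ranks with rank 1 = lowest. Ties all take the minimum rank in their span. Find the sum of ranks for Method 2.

Sorted (ascending): 1.9, 2.2, 2.3, 2.4, 2.5, 2.5, 4.2
The 2 values of 2.5 occupy positions 5–6 → each gets rank 5.
Method 2 values → pooled ranks: 2.5→5, 2.5→5, 2.3→3, 2.2→2, 1.9→1
Rank sum = 5 + 5 + 3 + 2 + 1 = 16

16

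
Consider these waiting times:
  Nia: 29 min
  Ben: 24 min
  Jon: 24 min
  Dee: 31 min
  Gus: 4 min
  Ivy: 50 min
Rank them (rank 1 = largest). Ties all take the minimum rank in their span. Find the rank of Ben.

Sorted (descending): 50, 31, 29, 24, 24, 4
The 2 values of 24 occupy positions 4–5 → each gets rank 4.
Ben has value 24 min → rank 4.

4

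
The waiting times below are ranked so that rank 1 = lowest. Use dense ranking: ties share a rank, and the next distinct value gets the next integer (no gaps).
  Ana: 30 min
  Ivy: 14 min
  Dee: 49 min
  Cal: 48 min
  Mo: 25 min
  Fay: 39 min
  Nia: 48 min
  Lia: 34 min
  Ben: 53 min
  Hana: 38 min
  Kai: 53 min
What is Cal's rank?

Sorted (ascending): 14, 25, 30, 34, 38, 39, 48, 48, 49, 53, 53
The 2 values of 48 share dense rank 7.
The 2 values of 53 share dense rank 9.
Remaining distinct values take the next consecutive integers.
Cal has value 48 min → rank 7.

7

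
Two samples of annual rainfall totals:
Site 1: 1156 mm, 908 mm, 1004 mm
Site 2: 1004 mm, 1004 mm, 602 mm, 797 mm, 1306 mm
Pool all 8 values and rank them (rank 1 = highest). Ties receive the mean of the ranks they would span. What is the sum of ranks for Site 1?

Sorted (descending): 1306, 1156, 1004, 1004, 1004, 908, 797, 602
The 3 values of 1004 occupy positions 3–5 → average rank 4.
Site 1 values → pooled ranks: 1156→2, 908→6, 1004→4
Rank sum = 2 + 6 + 4 = 12

12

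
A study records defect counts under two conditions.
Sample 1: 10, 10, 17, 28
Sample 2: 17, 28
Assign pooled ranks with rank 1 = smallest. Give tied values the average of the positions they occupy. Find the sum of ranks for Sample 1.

Sorted (ascending): 10, 10, 17, 17, 28, 28
The 2 values of 10 occupy positions 1–2 → average rank (1+2)/2 = 1.5.
The 2 values of 17 occupy positions 3–4 → average rank (3+4)/2 = 3.5.
The 2 values of 28 occupy positions 5–6 → average rank (5+6)/2 = 5.5.
Sample 1 values → pooled ranks: 10→1.5, 10→1.5, 17→3.5, 28→5.5
Rank sum = 1.5 + 1.5 + 3.5 + 5.5 = 12

12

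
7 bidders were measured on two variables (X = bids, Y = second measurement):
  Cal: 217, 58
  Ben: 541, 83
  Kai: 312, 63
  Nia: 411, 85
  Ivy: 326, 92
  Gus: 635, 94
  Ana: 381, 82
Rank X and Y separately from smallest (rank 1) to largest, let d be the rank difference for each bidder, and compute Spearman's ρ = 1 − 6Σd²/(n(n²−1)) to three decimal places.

0.750

Ranks of variable 1: 1, 6, 2, 5, 3, 7, 4
Ranks of variable 2: 1, 4, 2, 5, 6, 7, 3
d = r₁ − r₂: 0, 2, 0, 0, -3, 0, 1
d²: 0, 4, 0, 0, 9, 0, 1; Σd² = 14
ρ = 1 − 6·14/(7·48) = 1 − 84/336 = 0.750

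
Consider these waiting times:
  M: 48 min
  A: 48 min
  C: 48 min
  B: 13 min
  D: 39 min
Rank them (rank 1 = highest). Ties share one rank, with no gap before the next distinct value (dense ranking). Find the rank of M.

1

Sorted (descending): 48, 48, 48, 39, 13
The 3 values of 48 share dense rank 1.
Remaining distinct values take the next consecutive integers.
M has value 48 min → rank 1.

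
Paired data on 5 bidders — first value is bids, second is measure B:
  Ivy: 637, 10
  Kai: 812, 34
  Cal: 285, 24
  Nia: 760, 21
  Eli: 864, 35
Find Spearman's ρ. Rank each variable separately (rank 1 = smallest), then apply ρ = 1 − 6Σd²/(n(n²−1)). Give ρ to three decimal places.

0.700

Ranks of variable 1: 2, 4, 1, 3, 5
Ranks of variable 2: 1, 4, 3, 2, 5
d = r₁ − r₂: 1, 0, -2, 1, 0
d²: 1, 0, 4, 1, 0; Σd² = 6
ρ = 1 − 6·6/(5·24) = 1 − 36/120 = 0.700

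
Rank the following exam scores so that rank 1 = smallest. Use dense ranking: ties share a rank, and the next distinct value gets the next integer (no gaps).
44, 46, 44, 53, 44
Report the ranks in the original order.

1, 2, 1, 3, 1

Sorted (ascending): 44, 44, 44, 46, 53
The 3 values of 44 share dense rank 1.
Remaining distinct values take the next consecutive integers.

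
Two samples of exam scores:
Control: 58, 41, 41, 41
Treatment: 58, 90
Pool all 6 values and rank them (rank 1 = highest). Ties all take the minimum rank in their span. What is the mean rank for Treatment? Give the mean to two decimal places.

Sorted (descending): 90, 58, 58, 41, 41, 41
The 2 values of 58 occupy positions 2–3 → each gets rank 2.
The 3 values of 41 occupy positions 4–6 → each gets rank 4.
Treatment values → pooled ranks: 58→2, 90→1
Mean rank = (2 + 1) / 2 = 1.50

1.50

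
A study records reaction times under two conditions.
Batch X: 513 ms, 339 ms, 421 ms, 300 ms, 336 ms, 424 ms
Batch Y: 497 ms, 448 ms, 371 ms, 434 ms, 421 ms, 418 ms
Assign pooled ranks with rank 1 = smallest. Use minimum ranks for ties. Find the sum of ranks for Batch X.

Sorted (ascending): 300, 336, 339, 371, 418, 421, 421, 424, 434, 448, 497, 513
The 2 values of 421 occupy positions 6–7 → each gets rank 6.
Batch X values → pooled ranks: 513→12, 339→3, 421→6, 300→1, 336→2, 424→8
Rank sum = 12 + 3 + 6 + 1 + 2 + 8 = 32

32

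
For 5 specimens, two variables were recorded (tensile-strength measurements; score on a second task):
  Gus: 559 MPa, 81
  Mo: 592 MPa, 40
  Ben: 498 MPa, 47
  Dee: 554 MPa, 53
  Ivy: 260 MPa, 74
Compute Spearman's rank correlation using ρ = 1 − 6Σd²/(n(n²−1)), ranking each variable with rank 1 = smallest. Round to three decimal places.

-0.300

Ranks of variable 1: 4, 5, 2, 3, 1
Ranks of variable 2: 5, 1, 2, 3, 4
d = r₁ − r₂: -1, 4, 0, 0, -3
d²: 1, 16, 0, 0, 9; Σd² = 26
ρ = 1 − 6·26/(5·24) = 1 − 156/120 = -0.300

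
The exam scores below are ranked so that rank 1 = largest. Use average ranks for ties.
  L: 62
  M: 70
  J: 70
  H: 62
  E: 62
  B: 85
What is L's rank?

5

Sorted (descending): 85, 70, 70, 62, 62, 62
The 2 values of 70 occupy positions 2–3 → average rank (2+3)/2 = 2.5.
The 3 values of 62 occupy positions 4–6 → average rank 5.
L has value 62 → rank 5.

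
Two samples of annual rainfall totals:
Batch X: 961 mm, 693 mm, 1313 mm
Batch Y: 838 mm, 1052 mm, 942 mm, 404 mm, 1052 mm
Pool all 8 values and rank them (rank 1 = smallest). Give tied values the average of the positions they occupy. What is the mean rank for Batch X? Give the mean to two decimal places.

Sorted (ascending): 404, 693, 838, 942, 961, 1052, 1052, 1313
The 2 values of 1052 occupy positions 6–7 → average rank (6+7)/2 = 6.5.
Batch X values → pooled ranks: 961→5, 693→2, 1313→8
Mean rank = (5 + 2 + 8) / 3 = 5.00

5.00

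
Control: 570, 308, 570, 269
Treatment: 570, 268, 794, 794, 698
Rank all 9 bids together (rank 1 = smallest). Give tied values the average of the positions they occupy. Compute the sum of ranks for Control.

15

Sorted (ascending): 268, 269, 308, 570, 570, 570, 698, 794, 794
The 3 values of 570 occupy positions 4–6 → average rank 5.
The 2 values of 794 occupy positions 8–9 → average rank (8+9)/2 = 8.5.
Control values → pooled ranks: 570→5, 308→3, 570→5, 269→2
Rank sum = 5 + 3 + 5 + 2 = 15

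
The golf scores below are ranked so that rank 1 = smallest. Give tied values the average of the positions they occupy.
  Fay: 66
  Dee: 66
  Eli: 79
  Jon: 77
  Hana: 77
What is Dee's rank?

1.5

Sorted (ascending): 66, 66, 77, 77, 79
The 2 values of 66 occupy positions 1–2 → average rank (1+2)/2 = 1.5.
The 2 values of 77 occupy positions 3–4 → average rank (3+4)/2 = 3.5.
Dee has value 66 → rank 1.5.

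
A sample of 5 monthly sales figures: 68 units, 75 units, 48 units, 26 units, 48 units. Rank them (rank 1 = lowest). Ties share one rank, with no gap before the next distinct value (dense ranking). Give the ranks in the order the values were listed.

3, 4, 2, 1, 2

Sorted (ascending): 26, 48, 48, 68, 75
The 2 values of 48 share dense rank 2.
Remaining distinct values take the next consecutive integers.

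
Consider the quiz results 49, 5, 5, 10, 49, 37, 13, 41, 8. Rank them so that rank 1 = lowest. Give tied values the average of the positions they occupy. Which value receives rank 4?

Sorted (ascending): 5, 5, 8, 10, 13, 37, 41, 49, 49
The 2 values of 5 occupy positions 1–2 → average rank (1+2)/2 = 1.5.
The 2 values of 49 occupy positions 8–9 → average rank (8+9)/2 = 8.5.
Rank 4 → value 10.

10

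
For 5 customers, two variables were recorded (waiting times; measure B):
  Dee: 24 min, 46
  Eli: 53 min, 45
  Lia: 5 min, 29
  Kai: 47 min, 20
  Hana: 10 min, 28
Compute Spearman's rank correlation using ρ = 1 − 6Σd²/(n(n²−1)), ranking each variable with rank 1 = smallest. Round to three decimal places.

Ranks of variable 1: 3, 5, 1, 4, 2
Ranks of variable 2: 5, 4, 3, 1, 2
d = r₁ − r₂: -2, 1, -2, 3, 0
d²: 4, 1, 4, 9, 0; Σd² = 18
ρ = 1 − 6·18/(5·24) = 1 − 108/120 = 0.100

0.100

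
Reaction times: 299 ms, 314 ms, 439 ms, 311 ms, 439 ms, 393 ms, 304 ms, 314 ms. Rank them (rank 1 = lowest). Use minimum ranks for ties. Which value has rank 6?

393

Sorted (ascending): 299, 304, 311, 314, 314, 393, 439, 439
The 2 values of 314 occupy positions 4–5 → each gets rank 4.
The 2 values of 439 occupy positions 7–8 → each gets rank 7.
Rank 6 → value 393.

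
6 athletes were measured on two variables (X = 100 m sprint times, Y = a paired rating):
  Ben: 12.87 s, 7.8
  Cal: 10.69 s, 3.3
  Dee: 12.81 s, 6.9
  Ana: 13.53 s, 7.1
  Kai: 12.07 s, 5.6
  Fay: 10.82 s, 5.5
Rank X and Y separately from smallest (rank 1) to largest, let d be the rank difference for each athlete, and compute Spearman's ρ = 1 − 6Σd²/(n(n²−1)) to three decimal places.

Ranks of variable 1: 5, 1, 4, 6, 3, 2
Ranks of variable 2: 6, 1, 4, 5, 3, 2
d = r₁ − r₂: -1, 0, 0, 1, 0, 0
d²: 1, 0, 0, 1, 0, 0; Σd² = 2
ρ = 1 − 6·2/(6·35) = 1 − 12/210 = 0.943

0.943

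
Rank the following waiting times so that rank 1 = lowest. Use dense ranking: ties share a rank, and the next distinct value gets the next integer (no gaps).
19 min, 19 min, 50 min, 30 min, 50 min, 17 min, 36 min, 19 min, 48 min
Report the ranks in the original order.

2, 2, 6, 3, 6, 1, 4, 2, 5

Sorted (ascending): 17, 19, 19, 19, 30, 36, 48, 50, 50
The 3 values of 19 share dense rank 2.
The 2 values of 50 share dense rank 6.
Remaining distinct values take the next consecutive integers.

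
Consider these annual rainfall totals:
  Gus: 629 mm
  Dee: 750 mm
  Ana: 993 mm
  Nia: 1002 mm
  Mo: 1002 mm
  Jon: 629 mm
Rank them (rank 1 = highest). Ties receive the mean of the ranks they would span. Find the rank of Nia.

1.5

Sorted (descending): 1002, 1002, 993, 750, 629, 629
The 2 values of 1002 occupy positions 1–2 → average rank (1+2)/2 = 1.5.
The 2 values of 629 occupy positions 5–6 → average rank (5+6)/2 = 5.5.
Nia has value 1002 mm → rank 1.5.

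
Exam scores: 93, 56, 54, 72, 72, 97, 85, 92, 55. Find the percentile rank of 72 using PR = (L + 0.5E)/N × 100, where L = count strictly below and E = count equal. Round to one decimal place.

44.4

N = 9.
Strictly below 72: 3. Equal to 72: 2.
PR = (3 + 0.5·2)/9 × 100 = 44.4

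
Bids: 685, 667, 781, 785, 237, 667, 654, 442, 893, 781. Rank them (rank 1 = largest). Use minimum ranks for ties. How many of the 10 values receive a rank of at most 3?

4

Sorted (descending): 893, 785, 781, 781, 685, 667, 667, 654, 442, 237
The 2 values of 781 occupy positions 3–4 → each gets rank 3.
The 2 values of 667 occupy positions 6–7 → each gets rank 6.
Ranks ≤ 3: {1, 2, 3, 3} → 4 values.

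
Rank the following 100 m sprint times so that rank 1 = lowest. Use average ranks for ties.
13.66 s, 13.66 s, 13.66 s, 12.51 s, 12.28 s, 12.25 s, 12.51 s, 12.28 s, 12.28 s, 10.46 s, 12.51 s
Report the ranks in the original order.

10, 10, 10, 7, 4, 2, 7, 4, 4, 1, 7

Sorted (ascending): 10.46, 12.25, 12.28, 12.28, 12.28, 12.51, 12.51, 12.51, 13.66, 13.66, 13.66
The 3 values of 12.28 occupy positions 3–5 → average rank 4.
The 3 values of 12.51 occupy positions 6–8 → average rank 7.
The 3 values of 13.66 occupy positions 9–11 → average rank 10.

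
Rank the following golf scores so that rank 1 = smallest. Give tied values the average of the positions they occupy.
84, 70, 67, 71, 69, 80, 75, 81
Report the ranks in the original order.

Sorted (ascending): 67, 69, 70, 71, 75, 80, 81, 84
No ties — each value takes its position as its rank.

8, 3, 1, 4, 2, 6, 5, 7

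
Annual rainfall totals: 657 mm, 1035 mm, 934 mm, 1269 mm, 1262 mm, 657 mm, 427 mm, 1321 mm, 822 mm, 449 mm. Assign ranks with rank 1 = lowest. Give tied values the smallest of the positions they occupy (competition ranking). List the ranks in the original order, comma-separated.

Sorted (ascending): 427, 449, 657, 657, 822, 934, 1035, 1262, 1269, 1321
The 2 values of 657 occupy positions 3–4 → each gets rank 3.

3, 7, 6, 9, 8, 3, 1, 10, 5, 2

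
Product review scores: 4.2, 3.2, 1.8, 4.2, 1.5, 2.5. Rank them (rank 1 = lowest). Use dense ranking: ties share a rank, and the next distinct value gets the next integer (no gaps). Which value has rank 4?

Sorted (ascending): 1.5, 1.8, 2.5, 3.2, 4.2, 4.2
The 2 values of 4.2 share dense rank 5.
Remaining distinct values take the next consecutive integers.
Rank 4 → value 3.2.

3.2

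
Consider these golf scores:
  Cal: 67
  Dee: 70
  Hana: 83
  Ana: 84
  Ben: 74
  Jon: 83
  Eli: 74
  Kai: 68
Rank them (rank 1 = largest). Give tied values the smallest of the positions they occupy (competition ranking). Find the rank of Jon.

2

Sorted (descending): 84, 83, 83, 74, 74, 70, 68, 67
The 2 values of 83 occupy positions 2–3 → each gets rank 2.
The 2 values of 74 occupy positions 4–5 → each gets rank 4.
Jon has value 83 → rank 2.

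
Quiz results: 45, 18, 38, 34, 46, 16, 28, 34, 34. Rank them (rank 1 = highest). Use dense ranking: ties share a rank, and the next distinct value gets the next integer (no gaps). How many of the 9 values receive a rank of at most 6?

Sorted (descending): 46, 45, 38, 34, 34, 34, 28, 18, 16
The 3 values of 34 share dense rank 4.
Remaining distinct values take the next consecutive integers.
Ranks ≤ 6: {1, 2, 3, 4, 4, 4, 5, 6} → 8 values.

8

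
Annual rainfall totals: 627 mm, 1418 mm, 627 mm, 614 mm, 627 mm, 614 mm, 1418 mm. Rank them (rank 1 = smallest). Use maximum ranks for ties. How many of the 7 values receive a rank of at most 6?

Sorted (ascending): 614, 614, 627, 627, 627, 1418, 1418
The 2 values of 614 occupy positions 1–2 → each gets rank 2.
The 3 values of 627 occupy positions 3–5 → each gets rank 5.
The 2 values of 1418 occupy positions 6–7 → each gets rank 7.
Ranks ≤ 6: {2, 2, 5, 5, 5} → 5 values.

5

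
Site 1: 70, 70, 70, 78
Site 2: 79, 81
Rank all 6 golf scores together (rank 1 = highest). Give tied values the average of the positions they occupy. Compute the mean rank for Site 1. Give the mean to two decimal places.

Sorted (descending): 81, 79, 78, 70, 70, 70
The 3 values of 70 occupy positions 4–6 → average rank 5.
Site 1 values → pooled ranks: 70→5, 70→5, 70→5, 78→3
Mean rank = (5 + 5 + 5 + 3) / 4 = 4.50

4.50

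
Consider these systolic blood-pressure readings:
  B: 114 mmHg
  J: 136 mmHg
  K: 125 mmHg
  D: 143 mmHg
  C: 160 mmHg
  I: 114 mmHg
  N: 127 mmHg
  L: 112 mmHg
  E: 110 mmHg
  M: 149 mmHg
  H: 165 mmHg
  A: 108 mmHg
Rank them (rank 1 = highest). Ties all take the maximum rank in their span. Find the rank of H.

1

Sorted (descending): 165, 160, 149, 143, 136, 127, 125, 114, 114, 112, 110, 108
The 2 values of 114 occupy positions 8–9 → each gets rank 9.
H has value 165 mmHg → rank 1.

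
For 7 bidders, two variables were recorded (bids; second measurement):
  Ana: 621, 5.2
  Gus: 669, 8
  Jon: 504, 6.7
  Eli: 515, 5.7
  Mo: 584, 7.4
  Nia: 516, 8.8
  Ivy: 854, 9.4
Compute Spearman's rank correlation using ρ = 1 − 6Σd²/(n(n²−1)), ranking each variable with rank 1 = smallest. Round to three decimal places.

0.464

Ranks of variable 1: 5, 6, 1, 2, 4, 3, 7
Ranks of variable 2: 1, 5, 3, 2, 4, 6, 7
d = r₁ − r₂: 4, 1, -2, 0, 0, -3, 0
d²: 16, 1, 4, 0, 0, 9, 0; Σd² = 30
ρ = 1 − 6·30/(7·48) = 1 − 180/336 = 0.464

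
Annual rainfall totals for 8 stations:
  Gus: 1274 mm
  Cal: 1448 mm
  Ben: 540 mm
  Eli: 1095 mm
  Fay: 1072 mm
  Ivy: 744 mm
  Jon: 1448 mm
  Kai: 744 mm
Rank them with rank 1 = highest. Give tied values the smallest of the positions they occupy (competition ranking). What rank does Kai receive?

6

Sorted (descending): 1448, 1448, 1274, 1095, 1072, 744, 744, 540
The 2 values of 1448 occupy positions 1–2 → each gets rank 1.
The 2 values of 744 occupy positions 6–7 → each gets rank 6.
Kai has value 744 mm → rank 6.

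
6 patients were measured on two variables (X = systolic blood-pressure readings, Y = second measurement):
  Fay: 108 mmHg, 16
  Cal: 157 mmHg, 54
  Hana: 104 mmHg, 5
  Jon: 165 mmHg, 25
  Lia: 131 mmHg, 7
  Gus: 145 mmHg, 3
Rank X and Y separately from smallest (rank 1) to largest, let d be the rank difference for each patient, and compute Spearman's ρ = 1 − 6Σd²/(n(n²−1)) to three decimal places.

Ranks of variable 1: 2, 5, 1, 6, 3, 4
Ranks of variable 2: 4, 6, 2, 5, 3, 1
d = r₁ − r₂: -2, -1, -1, 1, 0, 3
d²: 4, 1, 1, 1, 0, 9; Σd² = 16
ρ = 1 − 6·16/(6·35) = 1 − 96/210 = 0.543

0.543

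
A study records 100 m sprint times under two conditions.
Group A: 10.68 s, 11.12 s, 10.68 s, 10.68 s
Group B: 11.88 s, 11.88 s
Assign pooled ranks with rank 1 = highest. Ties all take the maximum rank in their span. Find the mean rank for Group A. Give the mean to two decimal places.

Sorted (descending): 11.88, 11.88, 11.12, 10.68, 10.68, 10.68
The 2 values of 11.88 occupy positions 1–2 → each gets rank 2.
The 3 values of 10.68 occupy positions 4–6 → each gets rank 6.
Group A values → pooled ranks: 10.68→6, 11.12→3, 10.68→6, 10.68→6
Mean rank = (6 + 3 + 6 + 6) / 4 = 5.25

5.25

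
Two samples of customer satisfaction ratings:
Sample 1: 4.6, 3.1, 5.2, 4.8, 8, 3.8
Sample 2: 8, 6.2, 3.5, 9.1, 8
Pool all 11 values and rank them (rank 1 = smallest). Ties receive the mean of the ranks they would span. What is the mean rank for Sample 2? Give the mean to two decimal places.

Sorted (ascending): 3.1, 3.5, 3.8, 4.6, 4.8, 5.2, 6.2, 8, 8, 8, 9.1
The 3 values of 8 occupy positions 8–10 → average rank 9.
Sample 2 values → pooled ranks: 8→9, 6.2→7, 3.5→2, 9.1→11, 8→9
Mean rank = (9 + 7 + 2 + 11 + 9) / 5 = 7.60

7.60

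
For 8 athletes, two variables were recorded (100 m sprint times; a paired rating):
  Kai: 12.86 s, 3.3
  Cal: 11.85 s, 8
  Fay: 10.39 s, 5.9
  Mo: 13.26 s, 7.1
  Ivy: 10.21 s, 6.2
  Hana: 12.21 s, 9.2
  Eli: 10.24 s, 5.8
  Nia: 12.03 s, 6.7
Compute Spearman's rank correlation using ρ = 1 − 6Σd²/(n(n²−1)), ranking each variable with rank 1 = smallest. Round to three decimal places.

Ranks of variable 1: 7, 4, 3, 8, 1, 6, 2, 5
Ranks of variable 2: 1, 7, 3, 6, 4, 8, 2, 5
d = r₁ − r₂: 6, -3, 0, 2, -3, -2, 0, 0
d²: 36, 9, 0, 4, 9, 4, 0, 0; Σd² = 62
ρ = 1 − 6·62/(8·63) = 1 − 372/504 = 0.262

0.262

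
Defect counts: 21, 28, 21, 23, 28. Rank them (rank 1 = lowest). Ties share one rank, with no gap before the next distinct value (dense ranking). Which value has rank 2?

Sorted (ascending): 21, 21, 23, 28, 28
The 2 values of 21 share dense rank 1.
The 2 values of 28 share dense rank 3.
Remaining distinct values take the next consecutive integers.
Rank 2 → value 23.

23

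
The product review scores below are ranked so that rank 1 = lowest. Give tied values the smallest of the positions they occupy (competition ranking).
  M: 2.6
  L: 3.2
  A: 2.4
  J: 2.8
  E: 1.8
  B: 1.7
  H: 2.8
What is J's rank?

Sorted (ascending): 1.7, 1.8, 2.4, 2.6, 2.8, 2.8, 3.2
The 2 values of 2.8 occupy positions 5–6 → each gets rank 5.
J has value 2.8 → rank 5.

5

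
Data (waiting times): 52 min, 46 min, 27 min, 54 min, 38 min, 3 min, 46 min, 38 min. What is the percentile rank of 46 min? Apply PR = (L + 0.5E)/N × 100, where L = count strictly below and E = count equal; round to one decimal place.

N = 8.
Strictly below 46: 4. Equal to 46: 2.
PR = (4 + 0.5·2)/8 × 100 = 62.5

62.5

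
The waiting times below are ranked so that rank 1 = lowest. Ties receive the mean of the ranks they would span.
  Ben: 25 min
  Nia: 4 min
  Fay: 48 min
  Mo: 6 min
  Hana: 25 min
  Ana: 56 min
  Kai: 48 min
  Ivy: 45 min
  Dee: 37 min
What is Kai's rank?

7.5

Sorted (ascending): 4, 6, 25, 25, 37, 45, 48, 48, 56
The 2 values of 25 occupy positions 3–4 → average rank (3+4)/2 = 3.5.
The 2 values of 48 occupy positions 7–8 → average rank (7+8)/2 = 7.5.
Kai has value 48 min → rank 7.5.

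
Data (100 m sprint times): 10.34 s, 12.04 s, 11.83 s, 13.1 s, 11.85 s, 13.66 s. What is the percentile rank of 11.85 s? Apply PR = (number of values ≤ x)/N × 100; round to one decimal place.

50.0

N = 6.
Strictly below 11.85: 2. Equal to 11.85: 1.
PR = 3/6 × 100 = 50.0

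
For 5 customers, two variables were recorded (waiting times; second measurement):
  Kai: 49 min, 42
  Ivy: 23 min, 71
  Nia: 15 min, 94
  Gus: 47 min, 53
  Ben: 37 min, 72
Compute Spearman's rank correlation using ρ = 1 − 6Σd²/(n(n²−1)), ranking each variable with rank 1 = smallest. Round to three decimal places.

-0.900

Ranks of variable 1: 5, 2, 1, 4, 3
Ranks of variable 2: 1, 3, 5, 2, 4
d = r₁ − r₂: 4, -1, -4, 2, -1
d²: 16, 1, 16, 4, 1; Σd² = 38
ρ = 1 − 6·38/(5·24) = 1 − 228/120 = -0.900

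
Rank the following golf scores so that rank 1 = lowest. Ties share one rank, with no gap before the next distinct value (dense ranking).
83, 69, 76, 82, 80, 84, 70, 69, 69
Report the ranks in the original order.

Sorted (ascending): 69, 69, 69, 70, 76, 80, 82, 83, 84
The 3 values of 69 share dense rank 1.
Remaining distinct values take the next consecutive integers.

6, 1, 3, 5, 4, 7, 2, 1, 1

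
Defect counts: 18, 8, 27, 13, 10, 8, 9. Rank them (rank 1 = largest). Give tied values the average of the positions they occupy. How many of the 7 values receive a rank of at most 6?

Sorted (descending): 27, 18, 13, 10, 9, 8, 8
The 2 values of 8 occupy positions 6–7 → average rank (6+7)/2 = 6.5.
Ranks ≤ 6: {1, 2, 3, 4, 5} → 5 values.

5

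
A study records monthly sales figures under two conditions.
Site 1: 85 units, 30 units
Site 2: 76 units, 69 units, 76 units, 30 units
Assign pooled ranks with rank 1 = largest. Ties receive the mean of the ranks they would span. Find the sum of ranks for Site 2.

14.5

Sorted (descending): 85, 76, 76, 69, 30, 30
The 2 values of 76 occupy positions 2–3 → average rank (2+3)/2 = 2.5.
The 2 values of 30 occupy positions 5–6 → average rank (5+6)/2 = 5.5.
Site 2 values → pooled ranks: 76→2.5, 69→4, 76→2.5, 30→5.5
Rank sum = 2.5 + 4 + 2.5 + 5.5 = 14.5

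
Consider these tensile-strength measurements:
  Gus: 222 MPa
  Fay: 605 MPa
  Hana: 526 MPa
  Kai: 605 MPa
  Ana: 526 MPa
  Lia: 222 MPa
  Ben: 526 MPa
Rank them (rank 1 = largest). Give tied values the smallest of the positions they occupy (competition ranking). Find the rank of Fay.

1

Sorted (descending): 605, 605, 526, 526, 526, 222, 222
The 2 values of 605 occupy positions 1–2 → each gets rank 1.
The 3 values of 526 occupy positions 3–5 → each gets rank 3.
The 2 values of 222 occupy positions 6–7 → each gets rank 6.
Fay has value 605 MPa → rank 1.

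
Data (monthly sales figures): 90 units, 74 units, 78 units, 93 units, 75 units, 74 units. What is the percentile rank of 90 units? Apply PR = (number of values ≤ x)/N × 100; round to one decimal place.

83.3

N = 6.
Strictly below 90: 4. Equal to 90: 1.
PR = 5/6 × 100 = 83.3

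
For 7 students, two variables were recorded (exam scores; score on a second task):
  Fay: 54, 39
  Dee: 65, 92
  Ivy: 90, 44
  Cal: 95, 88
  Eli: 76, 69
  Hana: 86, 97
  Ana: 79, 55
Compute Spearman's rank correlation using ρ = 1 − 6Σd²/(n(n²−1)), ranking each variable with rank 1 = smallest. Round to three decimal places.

Ranks of variable 1: 1, 2, 6, 7, 3, 5, 4
Ranks of variable 2: 1, 6, 2, 5, 4, 7, 3
d = r₁ − r₂: 0, -4, 4, 2, -1, -2, 1
d²: 0, 16, 16, 4, 1, 4, 1; Σd² = 42
ρ = 1 − 6·42/(7·48) = 1 − 252/336 = 0.250

0.250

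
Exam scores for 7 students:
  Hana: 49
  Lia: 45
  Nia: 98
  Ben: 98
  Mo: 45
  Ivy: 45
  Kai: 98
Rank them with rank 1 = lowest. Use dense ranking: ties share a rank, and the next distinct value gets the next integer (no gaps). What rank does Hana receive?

2

Sorted (ascending): 45, 45, 45, 49, 98, 98, 98
The 3 values of 45 share dense rank 1.
The 3 values of 98 share dense rank 3.
Remaining distinct values take the next consecutive integers.
Hana has value 49 → rank 2.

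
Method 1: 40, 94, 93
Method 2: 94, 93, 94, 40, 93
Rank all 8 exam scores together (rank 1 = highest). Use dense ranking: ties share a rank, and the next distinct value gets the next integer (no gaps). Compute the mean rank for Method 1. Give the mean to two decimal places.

2.00

Sorted (descending): 94, 94, 94, 93, 93, 93, 40, 40
The 3 values of 94 share dense rank 1.
The 3 values of 93 share dense rank 2.
The 2 values of 40 share dense rank 3.
Method 1 values → pooled ranks: 40→3, 94→1, 93→2
Mean rank = (3 + 1 + 2) / 3 = 2.00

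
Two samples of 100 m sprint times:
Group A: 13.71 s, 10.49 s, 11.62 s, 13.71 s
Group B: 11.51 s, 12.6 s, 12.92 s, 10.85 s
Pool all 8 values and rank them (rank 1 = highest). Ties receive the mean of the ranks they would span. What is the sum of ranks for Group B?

20

Sorted (descending): 13.71, 13.71, 12.92, 12.6, 11.62, 11.51, 10.85, 10.49
The 2 values of 13.71 occupy positions 1–2 → average rank (1+2)/2 = 1.5.
Group B values → pooled ranks: 11.51→6, 12.6→4, 12.92→3, 10.85→7
Rank sum = 6 + 4 + 3 + 7 = 20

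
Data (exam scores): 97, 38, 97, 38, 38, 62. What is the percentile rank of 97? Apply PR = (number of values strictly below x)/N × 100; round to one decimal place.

N = 6.
Strictly below 97: 4. Equal to 97: 2.
PR = 4/6 × 100 = 66.7

66.7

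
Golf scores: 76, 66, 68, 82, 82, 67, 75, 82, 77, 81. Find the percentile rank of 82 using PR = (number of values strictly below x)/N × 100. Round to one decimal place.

N = 10.
Strictly below 82: 7. Equal to 82: 3.
PR = 7/10 × 100 = 70.0

70.0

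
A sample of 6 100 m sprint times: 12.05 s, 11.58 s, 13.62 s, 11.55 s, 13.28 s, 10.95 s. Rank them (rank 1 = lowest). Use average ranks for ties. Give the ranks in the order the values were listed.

4, 3, 6, 2, 5, 1

Sorted (ascending): 10.95, 11.55, 11.58, 12.05, 13.28, 13.62
No ties — each value takes its position as its rank.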